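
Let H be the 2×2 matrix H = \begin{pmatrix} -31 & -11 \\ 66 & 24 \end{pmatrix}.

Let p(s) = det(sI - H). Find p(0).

-18

p(0) = det(0·I − H) = det(−H) = (−1)^2·det(H).
det(H) = -18, so p(0) = -18.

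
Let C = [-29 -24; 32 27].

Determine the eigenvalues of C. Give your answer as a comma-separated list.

det(C - tI) = (-29 - t)(27 - t) - (-24)·(32) = t^2 + 2t - 15.
This factors as (t + 5)·(t - 3) = 0.
Eigenvalues: -5, 3.

-5, 3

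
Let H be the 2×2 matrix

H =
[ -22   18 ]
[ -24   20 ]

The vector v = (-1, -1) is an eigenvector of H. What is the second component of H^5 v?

First find the eigenvalue: Hv = (4, 4) = -4·(-1, -1), so λ = -4.
Then H^5 v = λ^5·v = (-4)^5·(-1, -1) = -1024·(-1, -1) = (1024, 1024).

1024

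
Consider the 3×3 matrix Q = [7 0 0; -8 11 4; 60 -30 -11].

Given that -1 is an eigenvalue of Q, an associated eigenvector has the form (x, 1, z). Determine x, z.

We need (Q + 1I)v = 0.
Q + 1I = [[8, 0, 0], [-8, 12, 4], [60, -30, -10]].
Row 1: (8)·x + (0)·1 + (0)·z = 0
Row 2: (-8)·x + (12)·1 + (4)·z = 0
Row 3: (60)·x + (-30)·1 + (-10)·z = 0
Solving gives x = 0, z = -3.
Check: Q·(0, 1, -3) = (0, -1, 3) = -1·(0, 1, -3).

0, -3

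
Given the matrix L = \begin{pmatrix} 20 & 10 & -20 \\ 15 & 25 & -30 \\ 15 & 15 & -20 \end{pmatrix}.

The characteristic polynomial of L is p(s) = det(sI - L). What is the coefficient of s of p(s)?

200

p(s) = s^3 - 25s^2 + 200s - 500.
The coefficient of s is 200.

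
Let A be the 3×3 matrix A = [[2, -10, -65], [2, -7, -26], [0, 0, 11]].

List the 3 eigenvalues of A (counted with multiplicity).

-3, -2, 11

Compute the characteristic polynomial p(s) = det(sI - A).
Expanding the 3×3 determinant: p(s) = s^3 - 6s^2 - 49s - 66.
Rational-root test: s = -3 gives p(-3) = 0.
Factor out (s + 3): p(s) = (s + 3)·(s^2 - 9s - 22).
The quadratic factors as (s + 2)·(s - 11).
Eigenvalues: -3, -2, 11.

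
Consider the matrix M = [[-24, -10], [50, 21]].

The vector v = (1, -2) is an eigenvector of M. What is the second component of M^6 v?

First find the eigenvalue: Mv = (-4, 8) = -4·(1, -2), so λ = -4.
Then M^6 v = λ^6·v = (-4)^6·(1, -2) = 4096·(1, -2) = (4096, -8192).

-8192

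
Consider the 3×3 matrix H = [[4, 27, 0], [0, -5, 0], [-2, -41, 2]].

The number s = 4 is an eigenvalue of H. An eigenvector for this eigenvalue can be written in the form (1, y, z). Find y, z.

0, -1

We need (H - 4I)v = 0.
H - 4I = [[0, 27, 0], [0, -9, 0], [-2, -41, -2]].
Row 1: (0)·1 + (27)·y + (0)·z = 0
Row 2: (0)·1 + (-9)·y + (0)·z = 0
Row 3: (-2)·1 + (-41)·y + (-2)·z = 0
Solving gives y = 0, z = -1.
Check: H·(1, 0, -1) = (4, 0, -4) = 4·(1, 0, -1).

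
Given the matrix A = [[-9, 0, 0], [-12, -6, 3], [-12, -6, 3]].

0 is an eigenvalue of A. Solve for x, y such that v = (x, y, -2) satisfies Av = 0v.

We need (A)v = 0.
A = [[-9, 0, 0], [-12, -6, 3], [-12, -6, 3]].
Row 1: (-9)·x + (0)·y + (0)·-2 = 0
Row 2: (-12)·x + (-6)·y + (3)·-2 = 0
Row 3: (-12)·x + (-6)·y + (3)·-2 = 0
Solving gives x = 0, y = -1.
Check: A·(0, -1, -2) = (0, 0, 0) = 0·(0, -1, -2).

0, -1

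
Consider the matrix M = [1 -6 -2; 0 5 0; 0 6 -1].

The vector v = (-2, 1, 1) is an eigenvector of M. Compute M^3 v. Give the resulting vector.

First find the eigenvalue: Mv = (-10, 5, 5) = 5·(-2, 1, 1), so λ = 5.
Then M^3 v = λ^3·v = 5^3·(-2, 1, 1) = 125·(-2, 1, 1) = (-250, 125, 125).

(-250, 125, 125)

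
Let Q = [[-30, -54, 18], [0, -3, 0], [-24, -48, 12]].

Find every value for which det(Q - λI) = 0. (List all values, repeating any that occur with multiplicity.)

The characteristic polynomial is p(t) = det(tI - Q).
Expanding the 3×3 determinant: p(t) = t^3 + 21t^2 + 126t + 216.
Try t = -3: p(-3) = 0, so -3 is a root.
Dividing by (t + 3) leaves t^2 + 18t + 72.
The quadratic factors as (t + 12)·(t + 6).
Eigenvalues: -12, -6, -3.

-12, -6, -3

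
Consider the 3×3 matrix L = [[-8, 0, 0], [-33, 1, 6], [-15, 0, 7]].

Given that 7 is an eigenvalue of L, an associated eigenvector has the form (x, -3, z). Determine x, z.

We need (L - 7I)v = 0.
L - 7I = [[-15, 0, 0], [-33, -6, 6], [-15, 0, 0]].
Row 1: (-15)·x + (0)·-3 + (0)·z = 0
Row 2: (-33)·x + (-6)·-3 + (6)·z = 0
Row 3: (-15)·x + (0)·-3 + (0)·z = 0
Solving gives x = 0, z = -3.
Check: L·(0, -3, -3) = (0, -21, -21) = 7·(0, -3, -3).

0, -3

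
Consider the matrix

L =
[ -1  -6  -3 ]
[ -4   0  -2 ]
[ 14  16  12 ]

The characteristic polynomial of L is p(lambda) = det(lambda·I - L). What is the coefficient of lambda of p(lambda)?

p(lambda) = lambda^3 - 11·lambda^2 + 38·lambda - 40.
The coefficient of lambda is 38.

38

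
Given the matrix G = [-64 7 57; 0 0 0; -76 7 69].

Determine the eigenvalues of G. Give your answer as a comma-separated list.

-7, 0, 12

Compute the characteristic polynomial p(λ) = det(λI - G).
Cofactor expansion gives p(λ) = λ^3 - 5λ^2 - 84λ.
Rational-root test: λ = 0 gives p(0) = 0.
Factor out λ: p(λ) = λ·(λ^2 - 5λ - 84).
The quadratic factors as (λ + 7)·(λ - 12).
Eigenvalues: -7, 0, 12.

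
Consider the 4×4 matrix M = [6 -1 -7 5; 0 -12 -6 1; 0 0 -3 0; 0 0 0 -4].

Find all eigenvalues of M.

-12, -4, -3, 6

M is upper triangular, so its eigenvalues are the diagonal entries.
Diagonal: 6, -12, -3, -4.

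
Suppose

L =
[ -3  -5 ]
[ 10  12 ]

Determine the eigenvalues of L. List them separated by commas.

2, 7

det(L - λI) = (-3 - λ)(12 - λ) - (-5)·(10) = λ^2 - 9λ + 14.
This factors as (λ - 2)·(λ - 7) = 0.
Eigenvalues: 2, 7.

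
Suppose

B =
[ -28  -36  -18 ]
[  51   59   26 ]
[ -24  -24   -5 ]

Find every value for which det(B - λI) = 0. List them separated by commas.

Compute the characteristic polynomial p(μ) = det(μI - B).
Expanding along the first row, p(μ) = μ^3 - 26μ^2 + 221μ - 616.
Rational-root test: μ = 7 gives p(7) = 0.
Factor out (μ - 7): p(μ) = (μ - 7)·(μ^2 - 19μ + 88).
The quadratic factors as (μ - 8)·(μ - 11).
Eigenvalues: 7, 8, 11.

7, 8, 11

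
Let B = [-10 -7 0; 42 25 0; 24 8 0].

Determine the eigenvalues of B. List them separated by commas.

0, 4, 11

Set up det(sI - B) = 0.
Expanding along the first row, p(s) = s^3 - 15s^2 + 44s.
Since p(0) = 0, s = 0 is a root.
Dividing by s leaves s^2 - 15s + 44.
The quadratic factors as (s - 4)·(s - 11).
Eigenvalues: 0, 4, 11.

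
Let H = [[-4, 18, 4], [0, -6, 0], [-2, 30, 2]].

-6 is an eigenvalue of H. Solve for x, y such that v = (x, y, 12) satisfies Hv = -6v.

We need (H + 6I)v = 0.
H + 6I = [[2, 18, 4], [0, 0, 0], [-2, 30, 8]].
Row 1: (2)·x + (18)·y + (4)·12 = 0
Row 2: (0)·x + (0)·y + (0)·12 = 0
Row 3: (-2)·x + (30)·y + (8)·12 = 0
Solving gives x = 3, y = -3.
Check: H·(3, -3, 12) = (-18, 18, -72) = -6·(3, -3, 12).

3, -3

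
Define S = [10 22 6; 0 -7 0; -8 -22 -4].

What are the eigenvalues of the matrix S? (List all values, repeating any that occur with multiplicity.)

-7, 2, 4

The characteristic polynomial is p(λ) = det(λI - S).
Expanding along the first row, p(λ) = λ^3 + λ^2 - 34λ + 56.
Rational-root test: λ = 2 gives p(2) = 0.
Factor out (λ - 2): p(λ) = (λ - 2)·(λ^2 + 3λ - 28).
The quadratic factors as (λ + 7)·(λ - 4).
Eigenvalues: -7, 2, 4.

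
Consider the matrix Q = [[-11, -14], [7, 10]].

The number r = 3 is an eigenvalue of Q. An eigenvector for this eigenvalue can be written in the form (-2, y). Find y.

We need (Q - 3I)v = 0.
Q - 3I = [[-14, -14], [7, 7]].
Row 1: (-14)·-2 + (-14)·y = 0
Row 2: (7)·-2 + (7)·y = 0
Solving gives y = 2.
Check: Q·(-2, 2) = (-6, 6) = 3·(-2, 2).

2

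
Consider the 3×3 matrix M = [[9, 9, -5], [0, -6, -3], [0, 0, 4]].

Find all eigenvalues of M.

M is upper triangular, so its eigenvalues are the diagonal entries.
Diagonal: 9, -6, 4.

-6, 4, 9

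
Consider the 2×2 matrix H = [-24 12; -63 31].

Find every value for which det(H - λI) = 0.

3, 4

det(H - tI) = (-24 - t)(31 - t) - (12)·(-63) = t^2 - 7t + 12.
This factors as (t - 3)·(t - 4) = 0.
Eigenvalues: 3, 4.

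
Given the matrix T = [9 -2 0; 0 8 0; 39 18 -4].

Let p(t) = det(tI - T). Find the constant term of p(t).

288

p(t) = t^3 - 13t^2 + 4t + 288.
The constant term is 288.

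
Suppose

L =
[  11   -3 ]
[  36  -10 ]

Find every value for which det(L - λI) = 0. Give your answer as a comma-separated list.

-1, 2

det(L - μI) = (11 - μ)(-10 - μ) - (-3)·(36) = μ^2 - μ - 2.
This factors as (μ + 1)·(μ - 2) = 0.
Eigenvalues: -1, 2.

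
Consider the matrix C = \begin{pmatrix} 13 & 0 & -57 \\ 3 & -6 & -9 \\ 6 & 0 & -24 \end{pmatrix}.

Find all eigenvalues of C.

Compute the characteristic polynomial p(lambda) = det(lambda·I - C).
Expanding the 3×3 determinant: p(lambda) = lambda^3 + 17·lambda^2 + 96·lambda + 180.
Rational-root test: lambda = -5 gives p(-5) = 0.
Dividing by (lambda + 5) leaves lambda^2 + 12·lambda + 36.
The quadratic factor is (lambda + 6)^2.
Eigenvalues: -6, -6, -5.

-6, -6, -5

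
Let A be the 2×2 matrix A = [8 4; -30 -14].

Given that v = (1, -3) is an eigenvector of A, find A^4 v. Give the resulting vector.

First find the eigenvalue: Av = (-4, 12) = -4·(1, -3), so λ = -4.
Then A^4 v = λ^4·v = (-4)^4·(1, -3) = 256·(1, -3) = (256, -768).

(256, -768)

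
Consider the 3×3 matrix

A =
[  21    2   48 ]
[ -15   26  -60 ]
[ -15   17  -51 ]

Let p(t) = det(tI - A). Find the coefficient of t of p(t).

p(t) = t^3 + 4t^2 - 81t - 324.
The coefficient of t is -81.

-81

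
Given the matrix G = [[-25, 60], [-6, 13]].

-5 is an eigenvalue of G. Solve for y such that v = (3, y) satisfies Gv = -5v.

We need (G + 5I)v = 0.
G + 5I = [[-20, 60], [-6, 18]].
Row 1: (-20)·3 + (60)·y = 0
Row 2: (-6)·3 + (18)·y = 0
Solving gives y = 1.
Check: G·(3, 1) = (-15, -5) = -5·(3, 1).

1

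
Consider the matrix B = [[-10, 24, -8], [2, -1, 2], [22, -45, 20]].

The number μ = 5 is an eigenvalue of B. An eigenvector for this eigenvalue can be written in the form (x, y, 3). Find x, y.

0, 1

We need (B - 5I)v = 0.
B - 5I = [[-15, 24, -8], [2, -6, 2], [22, -45, 15]].
Row 1: (-15)·x + (24)·y + (-8)·3 = 0
Row 2: (2)·x + (-6)·y + (2)·3 = 0
Row 3: (22)·x + (-45)·y + (15)·3 = 0
Solving gives x = 0, y = 1.
Check: B·(0, 1, 3) = (0, 5, 15) = 5·(0, 1, 3).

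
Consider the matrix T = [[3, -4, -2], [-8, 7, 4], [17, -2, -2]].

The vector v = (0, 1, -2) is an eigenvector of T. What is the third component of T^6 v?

-2

First find the eigenvalue: Tv = (0, -1, 2) = -1·(0, 1, -2), so λ = -1.
Then T^6 v = λ^6·v = (-1)^6·(0, 1, -2) = 1·(0, 1, -2) = (0, 1, -2).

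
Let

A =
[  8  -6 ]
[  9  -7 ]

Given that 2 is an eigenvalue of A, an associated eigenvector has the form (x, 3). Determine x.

3

We need (A - 2I)v = 0.
A - 2I = [[6, -6], [9, -9]].
Row 1: (6)·x + (-6)·3 = 0
Row 2: (9)·x + (-9)·3 = 0
Solving gives x = 3.
Check: A·(3, 3) = (6, 6) = 2·(3, 3).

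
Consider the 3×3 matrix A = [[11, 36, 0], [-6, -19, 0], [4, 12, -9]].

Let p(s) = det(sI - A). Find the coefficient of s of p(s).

p(s) = s^3 + 17s^2 + 79s + 63.
The coefficient of s is 79.

79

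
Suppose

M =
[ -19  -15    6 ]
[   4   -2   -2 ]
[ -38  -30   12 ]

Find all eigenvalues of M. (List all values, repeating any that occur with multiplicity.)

Compute the characteristic polynomial p(μ) = det(μI - M).
Expanding the 3×3 determinant: p(μ) = μ^3 + 9μ^2 + 14μ.
Try μ = 0: p(0) = 0, so 0 is a root.
Factor out μ: p(μ) = μ·(μ^2 + 9μ + 14).
The quadratic factors as (μ + 7)·(μ + 2).
Eigenvalues: -7, -2, 0.

-7, -2, 0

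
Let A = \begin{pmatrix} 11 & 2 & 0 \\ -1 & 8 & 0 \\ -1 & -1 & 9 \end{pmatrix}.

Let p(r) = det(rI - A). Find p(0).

p(0) = det(0·I − A) = det(−A) = (−1)^3·det(A).
det(A) = 810, so p(0) = -810.

-810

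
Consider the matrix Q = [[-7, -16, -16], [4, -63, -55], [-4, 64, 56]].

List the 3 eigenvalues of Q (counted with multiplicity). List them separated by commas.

Compute the characteristic polynomial p(r) = det(rI - Q).
Expanding along the first row, p(r) = r^3 + 14r^2 + 41r - 56.
Try r = 1: p(1) = 0, so 1 is a root.
Dividing by (r - 1) leaves r^2 + 15r + 56.
The quadratic factors as (r + 8)·(r + 7).
Eigenvalues: -8, -7, 1.

-8, -7, 1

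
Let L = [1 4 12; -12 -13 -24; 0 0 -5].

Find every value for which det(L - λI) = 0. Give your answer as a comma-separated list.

Set up det(λI - L) = 0.
Expanding the 3×3 determinant: p(λ) = λ^3 + 17λ^2 + 95λ + 175.
Since p(-7) = 0, λ = -7 is a root.
Factor out (λ + 7): p(λ) = (λ + 7)·(λ^2 + 10λ + 25).
The quadratic factor is (λ + 5)^2.
Eigenvalues: -7, -5, -5.

-7, -5, -5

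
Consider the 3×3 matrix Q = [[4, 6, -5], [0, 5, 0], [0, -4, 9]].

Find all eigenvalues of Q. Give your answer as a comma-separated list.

4, 5, 9

Set up det(sI - Q) = 0.
Expanding along the first row, p(s) = s^3 - 18s^2 + 101s - 180.
Try s = 5: p(5) = 0, so 5 is a root.
Factor out (s - 5): p(s) = (s - 5)·(s^2 - 13s + 36).
The quadratic factors as (s - 4)·(s - 9).
Eigenvalues: 4, 5, 9.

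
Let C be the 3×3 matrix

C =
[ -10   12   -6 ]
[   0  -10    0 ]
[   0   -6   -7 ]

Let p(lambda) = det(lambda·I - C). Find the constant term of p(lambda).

700

p(lambda) = lambda^3 + 27·lambda^2 + 240·lambda + 700.
The constant term is 700.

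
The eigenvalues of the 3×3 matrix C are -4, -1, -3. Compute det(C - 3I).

If C has eigenvalues -4, -1, -3, then C - 3I has eigenvalues -7, -4, -6.
det(C - 3I) = (-7) · (-4) · (-6) = -168.

-168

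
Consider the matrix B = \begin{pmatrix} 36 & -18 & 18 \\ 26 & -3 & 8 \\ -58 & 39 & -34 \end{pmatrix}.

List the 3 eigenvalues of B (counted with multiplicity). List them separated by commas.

Compute the characteristic polynomial p(t) = det(tI - B).
Cofactor expansion gives p(t) = t^3 + t^2 - 30t.
Since p(5) = 0, t = 5 is a root.
Dividing by (t - 5) leaves t^2 + 6t.
The quadratic factors as (t + 6)·t.
Eigenvalues: -6, 0, 5.

-6, 0, 5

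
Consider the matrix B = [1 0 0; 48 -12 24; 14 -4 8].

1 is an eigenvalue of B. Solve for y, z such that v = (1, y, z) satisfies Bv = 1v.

We need (B - 1I)v = 0.
B - 1I = [[0, 0, 0], [48, -13, 24], [14, -4, 7]].
Row 1: (0)·1 + (0)·y + (0)·z = 0
Row 2: (48)·1 + (-13)·y + (24)·z = 0
Row 3: (14)·1 + (-4)·y + (7)·z = 0
Solving gives y = 0, z = -2.
Check: B·(1, 0, -2) = (1, 0, -2) = 1·(1, 0, -2).

0, -2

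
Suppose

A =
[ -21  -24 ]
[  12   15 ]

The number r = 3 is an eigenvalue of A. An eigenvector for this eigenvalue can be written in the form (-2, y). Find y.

2

We need (A - 3I)v = 0.
A - 3I = [[-24, -24], [12, 12]].
Row 1: (-24)·-2 + (-24)·y = 0
Row 2: (12)·-2 + (12)·y = 0
Solving gives y = 2.
Check: A·(-2, 2) = (-6, 6) = 3·(-2, 2).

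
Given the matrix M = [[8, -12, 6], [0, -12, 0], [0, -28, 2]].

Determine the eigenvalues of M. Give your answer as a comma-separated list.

-12, 2, 8

Set up det(rI - M) = 0.
Cofactor expansion gives p(r) = r^3 + 2r^2 - 104r + 192.
Try r = 2: p(2) = 0, so 2 is a root.
Factor out (r - 2): p(r) = (r - 2)·(r^2 + 4r - 96).
The quadratic factors as (r + 12)·(r - 8).
Eigenvalues: -12, 2, 8.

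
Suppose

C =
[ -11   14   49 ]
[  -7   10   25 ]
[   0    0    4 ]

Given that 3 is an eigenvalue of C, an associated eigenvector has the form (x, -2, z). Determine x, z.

-2, 0

We need (C - 3I)v = 0.
C - 3I = [[-14, 14, 49], [-7, 7, 25], [0, 0, 1]].
Row 1: (-14)·x + (14)·-2 + (49)·z = 0
Row 2: (-7)·x + (7)·-2 + (25)·z = 0
Row 3: (0)·x + (0)·-2 + (1)·z = 0
Solving gives x = -2, z = 0.
Check: C·(-2, -2, 0) = (-6, -6, 0) = 3·(-2, -2, 0).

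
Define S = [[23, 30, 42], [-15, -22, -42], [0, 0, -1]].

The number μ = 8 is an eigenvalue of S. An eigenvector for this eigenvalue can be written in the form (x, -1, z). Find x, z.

2, 0

We need (S - 8I)v = 0.
S - 8I = [[15, 30, 42], [-15, -30, -42], [0, 0, -9]].
Row 1: (15)·x + (30)·-1 + (42)·z = 0
Row 2: (-15)·x + (-30)·-1 + (-42)·z = 0
Row 3: (0)·x + (0)·-1 + (-9)·z = 0
Solving gives x = 2, z = 0.
Check: S·(2, -1, 0) = (16, -8, 0) = 8·(2, -1, 0).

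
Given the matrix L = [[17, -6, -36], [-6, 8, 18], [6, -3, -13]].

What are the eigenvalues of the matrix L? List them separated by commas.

2, 5, 5

Compute the characteristic polynomial p(t) = det(tI - L).
Expanding the 3×3 determinant: p(t) = t^3 - 12t^2 + 45t - 50.
Try t = 2: p(2) = 0, so 2 is a root.
Dividing by (t - 2) leaves t^2 - 10t + 25.
The quadratic factor is (t - 5)^2.
Eigenvalues: 2, 5, 5.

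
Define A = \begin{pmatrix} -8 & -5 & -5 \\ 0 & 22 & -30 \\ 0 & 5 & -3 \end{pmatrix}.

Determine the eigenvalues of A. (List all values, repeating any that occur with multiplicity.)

-8, 7, 12

The characteristic polynomial is p(λ) = det(λI - A).
Expanding along the first row, p(λ) = λ^3 - 11λ^2 - 68λ + 672.
Try λ = 7: p(7) = 0, so 7 is a root.
Factor out (λ - 7): p(λ) = (λ - 7)·(λ^2 - 4λ - 96).
The quadratic factors as (λ + 8)·(λ - 12).
Eigenvalues: -8, 7, 12.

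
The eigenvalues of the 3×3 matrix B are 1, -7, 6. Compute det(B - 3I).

60

If B has eigenvalues 1, -7, 6, then B - 3I has eigenvalues -2, -10, 3.
det(B - 3I) = (-2) · (-10) · (3) = 60.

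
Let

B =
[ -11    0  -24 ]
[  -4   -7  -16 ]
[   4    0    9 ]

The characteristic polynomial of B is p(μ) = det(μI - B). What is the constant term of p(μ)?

-21

p(μ) = μ^3 + 9μ^2 + 11μ - 21.
The constant term is -21.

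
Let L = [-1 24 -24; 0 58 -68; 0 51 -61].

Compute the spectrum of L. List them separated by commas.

Set up det(sI - L) = 0.
Expanding along the first row, p(s) = s^3 + 4s^2 - 67s - 70.
Try s = -1: p(-1) = 0, so -1 is a root.
Dividing by (s + 1) leaves s^2 + 3s - 70.
The quadratic factors as (s + 10)·(s - 7).
Eigenvalues: -10, -1, 7.

-10, -1, 7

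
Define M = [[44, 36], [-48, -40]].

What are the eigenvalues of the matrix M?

-4, 8

det(M - λI) = (44 - λ)(-40 - λ) - (36)·(-48) = λ^2 - 4λ - 32.
This factors as (λ + 4)·(λ - 8) = 0.
Eigenvalues: -4, 8.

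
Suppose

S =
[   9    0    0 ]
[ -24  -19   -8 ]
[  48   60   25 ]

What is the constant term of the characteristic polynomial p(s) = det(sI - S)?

p(0) = det(0·I − S) = det(−S) = (−1)^3·det(S).
det(S) = 45, so p(0) = -45.

-45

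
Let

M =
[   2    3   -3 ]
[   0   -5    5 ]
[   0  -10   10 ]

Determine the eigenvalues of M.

Set up det(μI - M) = 0.
Expanding along the first row, p(μ) = μ^3 - 7μ^2 + 10μ.
Try μ = 0: p(0) = 0, so 0 is a root.
Factor out μ: p(μ) = μ·(μ^2 - 7μ + 10).
The quadratic factors as (μ - 2)·(μ - 5).
Eigenvalues: 0, 2, 5.

0, 2, 5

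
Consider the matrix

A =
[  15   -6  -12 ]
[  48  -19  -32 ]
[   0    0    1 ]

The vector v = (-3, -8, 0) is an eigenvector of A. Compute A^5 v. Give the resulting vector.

(3, 8, 0)

First find the eigenvalue: Av = (3, 8, 0) = -1·(-3, -8, 0), so λ = -1.
Then A^5 v = λ^5·v = (-1)^5·(-3, -8, 0) = -1·(-3, -8, 0) = (3, 8, 0).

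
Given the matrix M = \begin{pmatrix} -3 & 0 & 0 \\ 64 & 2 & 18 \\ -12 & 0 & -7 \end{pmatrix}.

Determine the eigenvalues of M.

-7, -3, 2

The characteristic polynomial is p(μ) = det(μI - M).
Cofactor expansion gives p(μ) = μ^3 + 8μ^2 + μ - 42.
Try μ = 2: p(2) = 0, so 2 is a root.
Factor out (μ - 2): p(μ) = (μ - 2)·(μ^2 + 10μ + 21).
The quadratic factors as (μ + 7)·(μ + 3).
Eigenvalues: -7, -3, 2.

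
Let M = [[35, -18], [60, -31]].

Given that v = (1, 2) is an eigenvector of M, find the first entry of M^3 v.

First find the eigenvalue: Mv = (-1, -2) = -1·(1, 2), so λ = -1.
Then M^3 v = λ^3·v = (-1)^3·(1, 2) = -1·(1, 2) = (-1, -2).

-1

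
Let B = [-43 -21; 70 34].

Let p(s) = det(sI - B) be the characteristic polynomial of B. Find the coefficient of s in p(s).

9

The coefficient of s of det(sI - B) is −trace(B).
trace(B) = (-43) + (34) = -9, so the coefficient is 9.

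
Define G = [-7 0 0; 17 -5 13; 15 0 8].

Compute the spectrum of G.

-7, -5, 8

Compute the characteristic polynomial p(s) = det(sI - G).
Expanding along the first row, p(s) = s^3 + 4s^2 - 61s - 280.
Since p(-5) = 0, s = -5 is a root.
Factor out (s + 5): p(s) = (s + 5)·(s^2 - s - 56).
The quadratic factors as (s + 7)·(s - 8).
Eigenvalues: -7, -5, 8.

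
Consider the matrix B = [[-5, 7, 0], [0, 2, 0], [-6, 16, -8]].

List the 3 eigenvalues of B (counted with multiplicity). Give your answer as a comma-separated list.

-8, -5, 2

The characteristic polynomial is p(λ) = det(λI - B).
Expanding along the first row, p(λ) = λ^3 + 11λ^2 + 14λ - 80.
Rational-root test: λ = -8 gives p(-8) = 0.
Dividing by (λ + 8) leaves λ^2 + 3λ - 10.
The quadratic factors as (λ + 5)·(λ - 2).
Eigenvalues: -8, -5, 2.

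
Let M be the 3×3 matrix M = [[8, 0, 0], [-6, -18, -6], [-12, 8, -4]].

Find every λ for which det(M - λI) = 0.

The characteristic polynomial is p(μ) = det(μI - M).
Cofactor expansion gives p(μ) = μ^3 + 14μ^2 - 56μ - 960.
Rational-root test: μ = -12 gives p(-12) = 0.
Factor out (μ + 12): p(μ) = (μ + 12)·(μ^2 + 2μ - 80).
The quadratic factors as (μ + 10)·(μ - 8).
Eigenvalues: -12, -10, 8.

-12, -10, 8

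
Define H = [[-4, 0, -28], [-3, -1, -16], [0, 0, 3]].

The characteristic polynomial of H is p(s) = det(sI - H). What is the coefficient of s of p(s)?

-11

p(s) = s^3 + 2s^2 - 11s - 12.
The coefficient of s is -11.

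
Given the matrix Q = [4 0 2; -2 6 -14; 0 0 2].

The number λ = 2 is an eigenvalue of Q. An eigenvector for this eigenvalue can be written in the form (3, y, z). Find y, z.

We need (Q - 2I)v = 0.
Q - 2I = [[2, 0, 2], [-2, 4, -14], [0, 0, 0]].
Row 1: (2)·3 + (0)·y + (2)·z = 0
Row 2: (-2)·3 + (4)·y + (-14)·z = 0
Row 3: (0)·3 + (0)·y + (0)·z = 0
Solving gives y = -9, z = -3.
Check: Q·(3, -9, -3) = (6, -18, -6) = 2·(3, -9, -3).

-9, -3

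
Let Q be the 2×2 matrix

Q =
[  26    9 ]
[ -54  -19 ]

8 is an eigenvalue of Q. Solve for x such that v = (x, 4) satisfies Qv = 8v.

We need (Q - 8I)v = 0.
Q - 8I = [[18, 9], [-54, -27]].
Row 1: (18)·x + (9)·4 = 0
Row 2: (-54)·x + (-27)·4 = 0
Solving gives x = -2.
Check: Q·(-2, 4) = (-16, 32) = 8·(-2, 4).

-2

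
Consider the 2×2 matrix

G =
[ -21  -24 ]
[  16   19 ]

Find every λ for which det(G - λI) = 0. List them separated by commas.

det(G - λI) = (-21 - λ)(19 - λ) - (-24)·(16) = λ^2 + 2λ - 15.
This factors as (λ + 5)·(λ - 3) = 0.
Eigenvalues: -5, 3.

-5, 3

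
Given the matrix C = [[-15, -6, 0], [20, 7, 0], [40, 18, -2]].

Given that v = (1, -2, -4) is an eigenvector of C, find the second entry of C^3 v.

First find the eigenvalue: Cv = (-3, 6, 12) = -3·(1, -2, -4), so λ = -3.
Then C^3 v = λ^3·v = (-3)^3·(1, -2, -4) = -27·(1, -2, -4) = (-27, 54, 108).

54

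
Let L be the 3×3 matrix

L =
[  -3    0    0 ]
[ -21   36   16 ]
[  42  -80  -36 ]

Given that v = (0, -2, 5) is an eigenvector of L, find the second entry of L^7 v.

32768

First find the eigenvalue: Lv = (0, 8, -20) = -4·(0, -2, 5), so λ = -4.
Then L^7 v = λ^7·v = (-4)^7·(0, -2, 5) = -16384·(0, -2, 5) = (0, 32768, -81920).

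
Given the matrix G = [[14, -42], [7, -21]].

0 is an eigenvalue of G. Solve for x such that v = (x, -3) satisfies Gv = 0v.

We need (G)v = 0.
G = [[14, -42], [7, -21]].
Row 1: (14)·x + (-42)·-3 = 0
Row 2: (7)·x + (-21)·-3 = 0
Solving gives x = -9.
Check: G·(-9, -3) = (0, 0) = 0·(-9, -3).

-9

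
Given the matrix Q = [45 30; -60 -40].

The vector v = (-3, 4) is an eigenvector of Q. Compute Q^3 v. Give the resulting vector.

(-375, 500)

First find the eigenvalue: Qv = (-15, 20) = 5·(-3, 4), so λ = 5.
Then Q^3 v = λ^3·v = 5^3·(-3, 4) = 125·(-3, 4) = (-375, 500).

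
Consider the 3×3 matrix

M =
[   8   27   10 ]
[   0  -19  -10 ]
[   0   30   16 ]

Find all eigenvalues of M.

-4, 1, 8

The characteristic polynomial is p(λ) = det(λI - M).
Cofactor expansion gives p(λ) = λ^3 - 5λ^2 - 28λ + 32.
Rational-root test: λ = 1 gives p(1) = 0.
Factor out (λ - 1): p(λ) = (λ - 1)·(λ^2 - 4λ - 32).
The quadratic factors as (λ + 4)·(λ - 8).
Eigenvalues: -4, 1, 8.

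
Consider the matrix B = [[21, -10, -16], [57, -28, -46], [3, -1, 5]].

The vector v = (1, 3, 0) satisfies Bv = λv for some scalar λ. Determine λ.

Compute Bv: B·(1, 3, 0) = (-9, -27, 0).
Since Bv = λv, compare component 1: -9 = λ·1, so λ = -9.

-9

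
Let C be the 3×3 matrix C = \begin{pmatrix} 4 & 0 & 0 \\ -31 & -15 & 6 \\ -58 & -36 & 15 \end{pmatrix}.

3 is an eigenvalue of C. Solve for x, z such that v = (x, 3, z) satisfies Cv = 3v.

0, 9

We need (C - 3I)v = 0.
C - 3I = [[1, 0, 0], [-31, -18, 6], [-58, -36, 12]].
Row 1: (1)·x + (0)·3 + (0)·z = 0
Row 2: (-31)·x + (-18)·3 + (6)·z = 0
Row 3: (-58)·x + (-36)·3 + (12)·z = 0
Solving gives x = 0, z = 9.
Check: C·(0, 3, 9) = (0, 9, 27) = 3·(0, 3, 9).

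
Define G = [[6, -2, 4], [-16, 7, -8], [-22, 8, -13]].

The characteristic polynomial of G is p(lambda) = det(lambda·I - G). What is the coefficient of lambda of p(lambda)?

p(lambda) = lambda^3 - 7·lambda - 6.
The coefficient of lambda is -7.

-7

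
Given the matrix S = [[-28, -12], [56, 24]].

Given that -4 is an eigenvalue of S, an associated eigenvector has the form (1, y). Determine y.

We need (S + 4I)v = 0.
S + 4I = [[-24, -12], [56, 28]].
Row 1: (-24)·1 + (-12)·y = 0
Row 2: (56)·1 + (28)·y = 0
Solving gives y = -2.
Check: S·(1, -2) = (-4, 8) = -4·(1, -2).

-2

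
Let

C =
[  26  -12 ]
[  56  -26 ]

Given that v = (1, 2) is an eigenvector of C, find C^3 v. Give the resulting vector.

(8, 16)

First find the eigenvalue: Cv = (2, 4) = 2·(1, 2), so λ = 2.
Then C^3 v = λ^3·v = 2^3·(1, 2) = 8·(1, 2) = (8, 16).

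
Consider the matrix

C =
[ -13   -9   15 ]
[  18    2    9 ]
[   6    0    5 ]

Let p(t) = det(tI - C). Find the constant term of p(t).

-14

p(t) = t^3 + 6t^2 - 9t - 14.
The constant term is -14.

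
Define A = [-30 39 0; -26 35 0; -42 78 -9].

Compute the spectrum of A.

Set up det(λI - A) = 0.
Cofactor expansion gives p(λ) = λ^3 + 4λ^2 - 81λ - 324.
Rational-root test: λ = -4 gives p(-4) = 0.
Factor out (λ + 4): p(λ) = (λ + 4)·(λ^2 - 81).
The quadratic factors as (λ + 9)·(λ - 9).
Eigenvalues: -9, -4, 9.

-9, -4, 9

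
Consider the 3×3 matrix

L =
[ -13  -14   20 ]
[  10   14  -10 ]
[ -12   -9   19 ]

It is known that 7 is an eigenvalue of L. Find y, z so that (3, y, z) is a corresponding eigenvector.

0, 3

We need (L - 7I)v = 0.
L - 7I = [[-20, -14, 20], [10, 7, -10], [-12, -9, 12]].
Row 1: (-20)·3 + (-14)·y + (20)·z = 0
Row 2: (10)·3 + (7)·y + (-10)·z = 0
Row 3: (-12)·3 + (-9)·y + (12)·z = 0
Solving gives y = 0, z = 3.
Check: L·(3, 0, 3) = (21, 0, 21) = 7·(3, 0, 3).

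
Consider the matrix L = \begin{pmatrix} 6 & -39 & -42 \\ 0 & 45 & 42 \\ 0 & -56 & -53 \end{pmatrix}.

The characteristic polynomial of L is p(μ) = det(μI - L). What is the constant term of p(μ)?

198

p(μ) = μ^3 + 2μ^2 - 81μ + 198.
The constant term is 198.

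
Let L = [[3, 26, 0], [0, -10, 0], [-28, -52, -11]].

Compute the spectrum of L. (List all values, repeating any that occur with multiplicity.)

-11, -10, 3

Set up det(rI - L) = 0.
Cofactor expansion gives p(r) = r^3 + 18r^2 + 47r - 330.
Rational-root test: r = -11 gives p(-11) = 0.
Dividing by (r + 11) leaves r^2 + 7r - 30.
The quadratic factors as (r + 10)·(r - 3).
Eigenvalues: -11, -10, 3.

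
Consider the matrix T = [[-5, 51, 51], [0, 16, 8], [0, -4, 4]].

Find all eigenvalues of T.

The characteristic polynomial is p(λ) = det(λI - T).
Expanding the 3×3 determinant: p(λ) = λ^3 - 15λ^2 - 4λ + 480.
Try λ = -5: p(-5) = 0, so -5 is a root.
Factor out (λ + 5): p(λ) = (λ + 5)·(λ^2 - 20λ + 96).
The quadratic factors as (λ - 8)·(λ - 12).
Eigenvalues: -5, 8, 12.

-5, 8, 12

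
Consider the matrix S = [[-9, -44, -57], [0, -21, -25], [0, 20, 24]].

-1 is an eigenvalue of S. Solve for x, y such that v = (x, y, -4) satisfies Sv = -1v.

1, 5

We need (S + 1I)v = 0.
S + 1I = [[-8, -44, -57], [0, -20, -25], [0, 20, 25]].
Row 1: (-8)·x + (-44)·y + (-57)·-4 = 0
Row 2: (0)·x + (-20)·y + (-25)·-4 = 0
Row 3: (0)·x + (20)·y + (25)·-4 = 0
Solving gives x = 1, y = 5.
Check: S·(1, 5, -4) = (-1, -5, 4) = -1·(1, 5, -4).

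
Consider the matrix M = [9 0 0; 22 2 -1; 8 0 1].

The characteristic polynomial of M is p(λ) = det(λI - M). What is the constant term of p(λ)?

-18

p(λ) = λ^3 - 12λ^2 + 29λ - 18.
The constant term is -18.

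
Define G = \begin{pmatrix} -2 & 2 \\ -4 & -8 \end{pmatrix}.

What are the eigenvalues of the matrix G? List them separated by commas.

det(G - tI) = (-2 - t)(-8 - t) - (2)·(-4) = t^2 + 10t + 24.
This factors as (t + 6)·(t + 4) = 0.
Eigenvalues: -6, -4.

-6, -4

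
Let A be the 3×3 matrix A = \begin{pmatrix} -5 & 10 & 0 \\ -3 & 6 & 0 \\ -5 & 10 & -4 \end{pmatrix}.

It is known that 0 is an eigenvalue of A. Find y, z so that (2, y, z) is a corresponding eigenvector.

We need (A)v = 0.
A = [[-5, 10, 0], [-3, 6, 0], [-5, 10, -4]].
Row 1: (-5)·2 + (10)·y + (0)·z = 0
Row 2: (-3)·2 + (6)·y + (0)·z = 0
Row 3: (-5)·2 + (10)·y + (-4)·z = 0
Solving gives y = 1, z = 0.
Check: A·(2, 1, 0) = (0, 0, 0) = 0·(2, 1, 0).

1, 0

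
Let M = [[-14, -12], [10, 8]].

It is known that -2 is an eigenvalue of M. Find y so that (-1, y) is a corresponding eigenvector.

We need (M + 2I)v = 0.
M + 2I = [[-12, -12], [10, 10]].
Row 1: (-12)·-1 + (-12)·y = 0
Row 2: (10)·-1 + (10)·y = 0
Solving gives y = 1.
Check: M·(-1, 1) = (2, -2) = -2·(-1, 1).

1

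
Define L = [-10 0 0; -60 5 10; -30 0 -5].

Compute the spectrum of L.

The characteristic polynomial is p(r) = det(rI - L).
Cofactor expansion gives p(r) = r^3 + 10r^2 - 25r - 250.
Try r = -5: p(-5) = 0, so -5 is a root.
Dividing by (r + 5) leaves r^2 + 5r - 50.
The quadratic factors as (r + 10)·(r - 5).
Eigenvalues: -10, -5, 5.

-10, -5, 5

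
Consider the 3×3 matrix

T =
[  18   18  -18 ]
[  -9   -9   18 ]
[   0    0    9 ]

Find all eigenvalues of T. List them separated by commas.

0, 9, 9

The characteristic polynomial is p(λ) = det(λI - T).
Expanding along the first row, p(λ) = λ^3 - 18λ^2 + 81λ.
Rational-root test: λ = 0 gives p(0) = 0.
Factor out λ: p(λ) = λ·(λ^2 - 18λ + 81).
The quadratic factor is (λ - 9)^2.
Eigenvalues: 0, 9, 9.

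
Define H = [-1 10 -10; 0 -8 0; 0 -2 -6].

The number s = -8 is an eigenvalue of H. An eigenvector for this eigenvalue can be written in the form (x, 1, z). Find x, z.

We need (H + 8I)v = 0.
H + 8I = [[7, 10, -10], [0, 0, 0], [0, -2, 2]].
Row 1: (7)·x + (10)·1 + (-10)·z = 0
Row 2: (0)·x + (0)·1 + (0)·z = 0
Row 3: (0)·x + (-2)·1 + (2)·z = 0
Solving gives x = 0, z = 1.
Check: H·(0, 1, 1) = (0, -8, -8) = -8·(0, 1, 1).

0, 1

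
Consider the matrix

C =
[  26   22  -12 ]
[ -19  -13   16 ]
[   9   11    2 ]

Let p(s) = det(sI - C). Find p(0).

144

p(0) = det(0·I − C) = det(−C) = (−1)^3·det(C).
det(C) = -144, so p(0) = 144.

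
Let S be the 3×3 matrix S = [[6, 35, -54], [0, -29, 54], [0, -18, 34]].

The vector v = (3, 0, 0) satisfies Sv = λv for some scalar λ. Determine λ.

Compute Sv: S·(3, 0, 0) = (18, 0, 0).
Since Sv = λv, compare component 1: 18 = λ·3, so λ = 6.

6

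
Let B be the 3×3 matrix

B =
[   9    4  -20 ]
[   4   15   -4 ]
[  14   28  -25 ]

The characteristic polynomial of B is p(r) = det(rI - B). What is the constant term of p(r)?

p(r) = r^3 + r^2 - 89r + 231.
The constant term is 231.

231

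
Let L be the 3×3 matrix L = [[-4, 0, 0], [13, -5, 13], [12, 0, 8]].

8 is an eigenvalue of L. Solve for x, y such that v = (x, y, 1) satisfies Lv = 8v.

0, 1

We need (L - 8I)v = 0.
L - 8I = [[-12, 0, 0], [13, -13, 13], [12, 0, 0]].
Row 1: (-12)·x + (0)·y + (0)·1 = 0
Row 2: (13)·x + (-13)·y + (13)·1 = 0
Row 3: (12)·x + (0)·y + (0)·1 = 0
Solving gives x = 0, y = 1.
Check: L·(0, 1, 1) = (0, 8, 8) = 8·(0, 1, 1).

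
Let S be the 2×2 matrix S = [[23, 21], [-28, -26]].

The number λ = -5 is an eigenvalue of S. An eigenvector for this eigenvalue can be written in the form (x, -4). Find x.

We need (S + 5I)v = 0.
S + 5I = [[28, 21], [-28, -21]].
Row 1: (28)·x + (21)·-4 = 0
Row 2: (-28)·x + (-21)·-4 = 0
Solving gives x = 3.
Check: S·(3, -4) = (-15, 20) = -5·(3, -4).

3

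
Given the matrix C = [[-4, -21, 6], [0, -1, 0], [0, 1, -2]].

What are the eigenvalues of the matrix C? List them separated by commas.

-4, -2, -1

The characteristic polynomial is p(μ) = det(μI - C).
Expanding along the first row, p(μ) = μ^3 + 7μ^2 + 14μ + 8.
Try μ = -4: p(-4) = 0, so -4 is a root.
Factor out (μ + 4): p(μ) = (μ + 4)·(μ^2 + 3μ + 2).
The quadratic factors as (μ + 2)·(μ + 1).
Eigenvalues: -4, -2, -1.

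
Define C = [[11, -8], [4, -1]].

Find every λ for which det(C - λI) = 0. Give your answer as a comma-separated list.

3, 7

det(C - λI) = (11 - λ)(-1 - λ) - (-8)·(4) = λ^2 - 10λ + 21.
This factors as (λ - 3)·(λ - 7) = 0.
Eigenvalues: 3, 7.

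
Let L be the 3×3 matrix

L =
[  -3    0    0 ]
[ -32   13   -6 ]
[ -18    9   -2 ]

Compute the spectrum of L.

-3, 4, 7

Compute the characteristic polynomial p(r) = det(rI - L).
Cofactor expansion gives p(r) = r^3 - 8r^2 - 5r + 84.
Since p(7) = 0, r = 7 is a root.
Dividing by (r - 7) leaves r^2 - r - 12.
The quadratic factors as (r + 3)·(r - 4).
Eigenvalues: -3, 4, 7.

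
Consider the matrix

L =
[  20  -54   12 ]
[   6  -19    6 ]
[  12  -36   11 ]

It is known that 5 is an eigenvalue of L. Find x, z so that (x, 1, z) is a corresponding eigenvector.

2, 2

We need (L - 5I)v = 0.
L - 5I = [[15, -54, 12], [6, -24, 6], [12, -36, 6]].
Row 1: (15)·x + (-54)·1 + (12)·z = 0
Row 2: (6)·x + (-24)·1 + (6)·z = 0
Row 3: (12)·x + (-36)·1 + (6)·z = 0
Solving gives x = 2, z = 2.
Check: L·(2, 1, 2) = (10, 5, 10) = 5·(2, 1, 2).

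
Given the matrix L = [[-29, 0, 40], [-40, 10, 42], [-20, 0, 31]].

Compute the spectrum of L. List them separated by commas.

-9, 10, 11

Set up det(sI - L) = 0.
Expanding the 3×3 determinant: p(s) = s^3 - 12s^2 - 79s + 990.
Since p(-9) = 0, s = -9 is a root.
Dividing by (s + 9) leaves s^2 - 21s + 110.
The quadratic factors as (s - 10)·(s - 11).
Eigenvalues: -9, 10, 11.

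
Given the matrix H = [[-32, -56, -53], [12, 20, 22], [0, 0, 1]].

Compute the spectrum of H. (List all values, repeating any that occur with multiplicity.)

Set up det(λI - H) = 0.
Expanding the 3×3 determinant: p(λ) = λ^3 + 11λ^2 + 20λ - 32.
Since p(1) = 0, λ = 1 is a root.
Dividing by (λ - 1) leaves λ^2 + 12λ + 32.
The quadratic factors as (λ + 8)·(λ + 4).
Eigenvalues: -8, -4, 1.

-8, -4, 1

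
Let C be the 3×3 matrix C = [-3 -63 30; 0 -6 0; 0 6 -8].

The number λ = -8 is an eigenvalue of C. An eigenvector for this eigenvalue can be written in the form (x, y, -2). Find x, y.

We need (C + 8I)v = 0.
C + 8I = [[5, -63, 30], [0, 2, 0], [0, 6, 0]].
Row 1: (5)·x + (-63)·y + (30)·-2 = 0
Row 2: (0)·x + (2)·y + (0)·-2 = 0
Row 3: (0)·x + (6)·y + (0)·-2 = 0
Solving gives x = 12, y = 0.
Check: C·(12, 0, -2) = (-96, 0, 16) = -8·(12, 0, -2).

12, 0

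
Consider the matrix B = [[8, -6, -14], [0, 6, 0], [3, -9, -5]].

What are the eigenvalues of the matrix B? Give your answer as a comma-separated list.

Compute the characteristic polynomial p(λ) = det(λI - B).
Cofactor expansion gives p(λ) = λ^3 - 9λ^2 + 20λ - 12.
Since p(1) = 0, λ = 1 is a root.
Dividing by (λ - 1) leaves λ^2 - 8λ + 12.
The quadratic factors as (λ - 2)·(λ - 6).
Eigenvalues: 1, 2, 6.

1, 2, 6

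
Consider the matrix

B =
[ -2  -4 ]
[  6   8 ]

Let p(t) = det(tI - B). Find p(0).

8

p(0) = det(0·I − B) = det(−B) = (−1)^2·det(B).
det(B) = 8, so p(0) = 8.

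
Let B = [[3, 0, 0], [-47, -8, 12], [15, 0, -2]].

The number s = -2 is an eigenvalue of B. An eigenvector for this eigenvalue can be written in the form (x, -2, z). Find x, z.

We need (B + 2I)v = 0.
B + 2I = [[5, 0, 0], [-47, -6, 12], [15, 0, 0]].
Row 1: (5)·x + (0)·-2 + (0)·z = 0
Row 2: (-47)·x + (-6)·-2 + (12)·z = 0
Row 3: (15)·x + (0)·-2 + (0)·z = 0
Solving gives x = 0, z = -1.
Check: B·(0, -2, -1) = (0, 4, 2) = -2·(0, -2, -1).

0, -1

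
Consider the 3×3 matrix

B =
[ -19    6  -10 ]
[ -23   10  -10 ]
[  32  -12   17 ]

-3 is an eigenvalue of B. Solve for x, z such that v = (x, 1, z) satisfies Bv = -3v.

1, -1

We need (B + 3I)v = 0.
B + 3I = [[-16, 6, -10], [-23, 13, -10], [32, -12, 20]].
Row 1: (-16)·x + (6)·1 + (-10)·z = 0
Row 2: (-23)·x + (13)·1 + (-10)·z = 0
Row 3: (32)·x + (-12)·1 + (20)·z = 0
Solving gives x = 1, z = -1.
Check: B·(1, 1, -1) = (-3, -3, 3) = -3·(1, 1, -1).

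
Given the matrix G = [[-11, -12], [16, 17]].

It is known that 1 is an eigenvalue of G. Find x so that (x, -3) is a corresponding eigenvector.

We need (G - 1I)v = 0.
G - 1I = [[-12, -12], [16, 16]].
Row 1: (-12)·x + (-12)·-3 = 0
Row 2: (16)·x + (16)·-3 = 0
Solving gives x = 3.
Check: G·(3, -3) = (3, -3) = 1·(3, -3).

3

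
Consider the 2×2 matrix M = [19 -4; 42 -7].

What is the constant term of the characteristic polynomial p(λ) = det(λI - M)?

p(0) = det(0·I − M) = det(−M) = (−1)^2·det(M).
det(M) = 35, so p(0) = 35.

35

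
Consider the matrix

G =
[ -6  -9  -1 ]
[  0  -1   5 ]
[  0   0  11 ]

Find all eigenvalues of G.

G is upper triangular, so its eigenvalues are the diagonal entries.
Diagonal: -6, -1, 11.

-6, -1, 11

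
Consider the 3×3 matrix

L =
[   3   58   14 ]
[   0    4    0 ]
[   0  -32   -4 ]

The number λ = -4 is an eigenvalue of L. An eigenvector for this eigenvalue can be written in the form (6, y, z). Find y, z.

0, -3

We need (L + 4I)v = 0.
L + 4I = [[7, 58, 14], [0, 8, 0], [0, -32, 0]].
Row 1: (7)·6 + (58)·y + (14)·z = 0
Row 2: (0)·6 + (8)·y + (0)·z = 0
Row 3: (0)·6 + (-32)·y + (0)·z = 0
Solving gives y = 0, z = -3.
Check: L·(6, 0, -3) = (-24, 0, 12) = -4·(6, 0, -3).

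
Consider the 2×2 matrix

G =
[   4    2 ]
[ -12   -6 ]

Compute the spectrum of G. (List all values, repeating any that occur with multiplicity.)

det(G - λI) = (4 - λ)(-6 - λ) - (2)·(-12) = λ^2 + 2λ.
This factors as (λ + 2)·λ = 0.
Eigenvalues: -2, 0.

-2, 0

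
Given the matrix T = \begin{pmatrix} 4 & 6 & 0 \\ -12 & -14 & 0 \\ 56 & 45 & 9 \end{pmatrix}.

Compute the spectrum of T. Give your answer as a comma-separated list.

-8, -2, 9

Set up det(rI - T) = 0.
Expanding the 3×3 determinant: p(r) = r^3 + r^2 - 74r - 144.
Rational-root test: r = -8 gives p(-8) = 0.
Dividing by (r + 8) leaves r^2 - 7r - 18.
The quadratic factors as (r + 2)·(r - 9).
Eigenvalues: -8, -2, 9.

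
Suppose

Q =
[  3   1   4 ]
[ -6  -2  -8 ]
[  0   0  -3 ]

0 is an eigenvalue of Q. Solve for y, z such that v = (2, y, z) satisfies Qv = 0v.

-6, 0

We need (Q)v = 0.
Q = [[3, 1, 4], [-6, -2, -8], [0, 0, -3]].
Row 1: (3)·2 + (1)·y + (4)·z = 0
Row 2: (-6)·2 + (-2)·y + (-8)·z = 0
Row 3: (0)·2 + (0)·y + (-3)·z = 0
Solving gives y = -6, z = 0.
Check: Q·(2, -6, 0) = (0, 0, 0) = 0·(2, -6, 0).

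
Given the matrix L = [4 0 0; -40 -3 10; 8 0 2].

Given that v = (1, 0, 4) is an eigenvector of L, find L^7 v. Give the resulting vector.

(16384, 0, 65536)

First find the eigenvalue: Lv = (4, 0, 16) = 4·(1, 0, 4), so λ = 4.
Then L^7 v = λ^7·v = 4^7·(1, 0, 4) = 16384·(1, 0, 4) = (16384, 0, 65536).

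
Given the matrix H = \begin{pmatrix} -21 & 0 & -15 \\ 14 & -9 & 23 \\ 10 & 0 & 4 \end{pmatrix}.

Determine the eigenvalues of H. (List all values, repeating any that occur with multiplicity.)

The characteristic polynomial is p(λ) = det(λI - H).
Expanding the 3×3 determinant: p(λ) = λ^3 + 26λ^2 + 219λ + 594.
Try λ = -6: p(-6) = 0, so -6 is a root.
Dividing by (λ + 6) leaves λ^2 + 20λ + 99.
The quadratic factors as (λ + 11)·(λ + 9).
Eigenvalues: -11, -9, -6.

-11, -9, -6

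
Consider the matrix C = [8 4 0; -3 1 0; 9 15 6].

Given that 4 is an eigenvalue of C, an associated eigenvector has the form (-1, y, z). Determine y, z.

1, -3

We need (C - 4I)v = 0.
C - 4I = [[4, 4, 0], [-3, -3, 0], [9, 15, 2]].
Row 1: (4)·-1 + (4)·y + (0)·z = 0
Row 2: (-3)·-1 + (-3)·y + (0)·z = 0
Row 3: (9)·-1 + (15)·y + (2)·z = 0
Solving gives y = 1, z = -3.
Check: C·(-1, 1, -3) = (-4, 4, -12) = 4·(-1, 1, -3).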